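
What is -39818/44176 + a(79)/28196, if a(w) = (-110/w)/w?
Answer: -875853441801/971713165192 ≈ -0.90135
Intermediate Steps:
a(w) = -110/w²
-39818/44176 + a(79)/28196 = -39818/44176 - 110/79²/28196 = -39818*1/44176 - 110*1/6241*(1/28196) = -19909/22088 - 110/6241*1/28196 = -19909/22088 - 55/87985618 = -875853441801/971713165192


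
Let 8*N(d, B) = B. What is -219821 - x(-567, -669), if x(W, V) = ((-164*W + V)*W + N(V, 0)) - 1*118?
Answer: 52125170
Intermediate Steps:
N(d, B) = B/8
x(W, V) = -118 + W*(V - 164*W) (x(W, V) = ((-164*W + V)*W + (1/8)*0) - 1*118 = ((V - 164*W)*W + 0) - 118 = (W*(V - 164*W) + 0) - 118 = W*(V - 164*W) - 118 = -118 + W*(V - 164*W))
-219821 - x(-567, -669) = -219821 - (-118 - 164*(-567)**2 - 669*(-567)) = -219821 - (-118 - 164*321489 + 379323) = -219821 - (-118 - 52724196 + 379323) = -219821 - 1*(-52344991) = -219821 + 52344991 = 52125170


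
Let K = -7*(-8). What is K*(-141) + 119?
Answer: -7777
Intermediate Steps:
K = 56
K*(-141) + 119 = 56*(-141) + 119 = -7896 + 119 = -7777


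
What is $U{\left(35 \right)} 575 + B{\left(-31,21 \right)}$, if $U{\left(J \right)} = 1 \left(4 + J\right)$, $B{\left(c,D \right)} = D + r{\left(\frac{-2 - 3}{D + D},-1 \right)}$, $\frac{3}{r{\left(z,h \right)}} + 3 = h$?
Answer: $\frac{89781}{4} \approx 22445.0$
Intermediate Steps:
$r{\left(z,h \right)} = \frac{3}{-3 + h}$
$B{\left(c,D \right)} = - \frac{3}{4} + D$ ($B{\left(c,D \right)} = D + \frac{3}{-3 - 1} = D + \frac{3}{-4} = D + 3 \left(- \frac{1}{4}\right) = D - \frac{3}{4} = - \frac{3}{4} + D$)
$U{\left(J \right)} = 4 + J$
$U{\left(35 \right)} 575 + B{\left(-31,21 \right)} = \left(4 + 35\right) 575 + \left(- \frac{3}{4} + 21\right) = 39 \cdot 575 + \frac{81}{4} = 22425 + \frac{81}{4} = \frac{89781}{4}$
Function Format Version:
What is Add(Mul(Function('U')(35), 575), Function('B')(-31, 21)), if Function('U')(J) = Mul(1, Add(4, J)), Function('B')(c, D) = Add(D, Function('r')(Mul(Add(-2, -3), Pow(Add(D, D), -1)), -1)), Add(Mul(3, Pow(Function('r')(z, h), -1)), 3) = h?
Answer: Rational(89781, 4) ≈ 22445.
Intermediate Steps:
Function('r')(z, h) = Mul(3, Pow(Add(-3, h), -1))
Function('B')(c, D) = Add(Rational(-3, 4), D) (Function('B')(c, D) = Add(D, Mul(3, Pow(Add(-3, -1), -1))) = Add(D, Mul(3, Pow(-4, -1))) = Add(D, Mul(3, Rational(-1, 4))) = Add(D, Rational(-3, 4)) = Add(Rational(-3, 4), D))
Function('U')(J) = Add(4, J)
Add(Mul(Function('U')(35), 575), Function('B')(-31, 21)) = Add(Mul(Add(4, 35), 575), Add(Rational(-3, 4), 21)) = Add(Mul(39, 575), Rational(81, 4)) = Add(22425, Rational(81, 4)) = Rational(89781, 4)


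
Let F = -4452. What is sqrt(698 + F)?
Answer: I*sqrt(3754) ≈ 61.27*I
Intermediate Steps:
sqrt(698 + F) = sqrt(698 - 4452) = sqrt(-3754) = I*sqrt(3754)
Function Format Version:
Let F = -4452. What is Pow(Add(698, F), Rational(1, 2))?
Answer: Mul(I, Pow(3754, Rational(1, 2))) ≈ Mul(61.270, I)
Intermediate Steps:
Pow(Add(698, F), Rational(1, 2)) = Pow(Add(698, -4452), Rational(1, 2)) = Pow(-3754, Rational(1, 2)) = Mul(I, Pow(3754, Rational(1, 2)))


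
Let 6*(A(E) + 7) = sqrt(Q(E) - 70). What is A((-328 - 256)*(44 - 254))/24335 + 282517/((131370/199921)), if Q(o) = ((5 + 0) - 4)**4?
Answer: 274893421807201/639377790 + I*sqrt(69)/146010 ≈ 4.2994e+5 + 5.6891e-5*I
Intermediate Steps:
Q(o) = 1 (Q(o) = (5 - 4)**4 = 1**4 = 1)
A(E) = -7 + I*sqrt(69)/6 (A(E) = -7 + sqrt(1 - 70)/6 = -7 + sqrt(-69)/6 = -7 + (I*sqrt(69))/6 = -7 + I*sqrt(69)/6)
A((-328 - 256)*(44 - 254))/24335 + 282517/((131370/199921)) = (-7 + I*sqrt(69)/6)/24335 + 282517/((131370/199921)) = (-7 + I*sqrt(69)/6)*(1/24335) + 282517/((131370*(1/199921))) = (-7/24335 + I*sqrt(69)/146010) + 282517/(131370/199921) = (-7/24335 + I*sqrt(69)/146010) + 282517*(199921/131370) = (-7/24335 + I*sqrt(69)/146010) + 56481081157/131370 = 274893421807201/639377790 + I*sqrt(69)/146010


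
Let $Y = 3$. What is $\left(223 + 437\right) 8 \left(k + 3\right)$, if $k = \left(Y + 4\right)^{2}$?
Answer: $274560$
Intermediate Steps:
$k = 49$ ($k = \left(3 + 4\right)^{2} = 7^{2} = 49$)
$\left(223 + 437\right) 8 \left(k + 3\right) = \left(223 + 437\right) 8 \left(49 + 3\right) = 660 \cdot 8 \cdot 52 = 660 \cdot 416 = 274560$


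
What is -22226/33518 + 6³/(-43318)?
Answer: -242506439/362983181 ≈ -0.66809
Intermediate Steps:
-22226/33518 + 6³/(-43318) = -22226*1/33518 + 216*(-1/43318) = -11113/16759 - 108/21659 = -242506439/362983181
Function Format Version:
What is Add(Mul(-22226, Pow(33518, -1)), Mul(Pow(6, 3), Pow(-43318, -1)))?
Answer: Rational(-242506439, 362983181) ≈ -0.66809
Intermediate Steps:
Add(Mul(-22226, Pow(33518, -1)), Mul(Pow(6, 3), Pow(-43318, -1))) = Add(Mul(-22226, Rational(1, 33518)), Mul(216, Rational(-1, 43318))) = Add(Rational(-11113, 16759), Rational(-108, 21659)) = Rational(-242506439, 362983181)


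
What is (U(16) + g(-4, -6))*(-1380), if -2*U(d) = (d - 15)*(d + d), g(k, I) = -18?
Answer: 46920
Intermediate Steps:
U(d) = -d*(-15 + d) (U(d) = -(d - 15)*(d + d)/2 = -(-15 + d)*2*d/2 = -d*(-15 + d))
(U(16) + g(-4, -6))*(-1380) = (16*(15 - 1*16) - 18)*(-1380) = (16*(15 - 16) - 18)*(-1380) = (16*(-1) - 18)*(-1380) = (-16 - 18)*(-1380) = -34*(-1380) = 46920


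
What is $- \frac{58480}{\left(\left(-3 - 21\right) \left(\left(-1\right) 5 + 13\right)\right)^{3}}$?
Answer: $\frac{3655}{442368} \approx 0.0082624$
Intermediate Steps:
$- \frac{58480}{\left(\left(-3 - 21\right) \left(\left(-1\right) 5 + 13\right)\right)^{3}} = - \frac{58480}{\left(- 24 \left(-5 + 13\right)\right)^{3}} = - \frac{58480}{\left(\left(-24\right) 8\right)^{3}} = - \frac{58480}{\left(-192\right)^{3}} = - \frac{58480}{-7077888} = \left(-58480\right) \left(- \frac{1}{7077888}\right) = \frac{3655}{442368}$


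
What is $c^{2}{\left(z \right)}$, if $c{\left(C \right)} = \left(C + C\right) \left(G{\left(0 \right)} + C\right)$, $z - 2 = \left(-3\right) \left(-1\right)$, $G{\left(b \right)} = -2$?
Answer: $900$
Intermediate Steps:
$z = 5$ ($z = 2 - -3 = 2 + 3 = 5$)
$c{\left(C \right)} = 2 C \left(-2 + C\right)$ ($c{\left(C \right)} = \left(C + C\right) \left(-2 + C\right) = 2 C \left(-2 + C\right)$)
$c^{2}{\left(z \right)} = \left(2 \cdot 5 \left(-2 + 5\right)\right)^{2} = \left(2 \cdot 5 \cdot 3\right)^{2} = 30^{2} = 900$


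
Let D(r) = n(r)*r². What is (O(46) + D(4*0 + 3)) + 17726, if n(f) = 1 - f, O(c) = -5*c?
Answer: 17478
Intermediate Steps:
D(r) = r²*(1 - r) (D(r) = (1 - r)*r² = r²*(1 - r))
(O(46) + D(4*0 + 3)) + 17726 = (-5*46 + (4*0 + 3)²*(1 - (4*0 + 3))) + 17726 = (-230 + (0 + 3)²*(1 - (0 + 3))) + 17726 = (-230 + 3²*(1 - 1*3)) + 17726 = (-230 + 9*(1 - 3)) + 17726 = (-230 + 9*(-2)) + 17726 = (-230 - 18) + 17726 = -248 + 17726 = 17478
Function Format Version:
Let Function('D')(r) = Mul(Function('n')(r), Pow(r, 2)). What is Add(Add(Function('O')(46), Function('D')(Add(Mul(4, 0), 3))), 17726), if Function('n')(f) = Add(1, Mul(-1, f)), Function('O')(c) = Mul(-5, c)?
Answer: 17478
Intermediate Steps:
Function('D')(r) = Mul(Pow(r, 2), Add(1, Mul(-1, r))) (Function('D')(r) = Mul(Add(1, Mul(-1, r)), Pow(r, 2)) = Mul(Pow(r, 2), Add(1, Mul(-1, r))))
Add(Add(Function('O')(46), Function('D')(Add(Mul(4, 0), 3))), 17726) = Add(Add(Mul(-5, 46), Mul(Pow(Add(Mul(4, 0), 3), 2), Add(1, Mul(-1, Add(Mul(4, 0), 3))))), 17726) = Add(Add(-230, Mul(Pow(Add(0, 3), 2), Add(1, Mul(-1, Add(0, 3))))), 17726) = Add(Add(-230, Mul(Pow(3, 2), Add(1, Mul(-1, 3)))), 17726) = Add(Add(-230, Mul(9, Add(1, -3))), 17726) = Add(Add(-230, Mul(9, -2)), 17726) = Add(Add(-230, -18), 17726) = Add(-248, 17726) = 17478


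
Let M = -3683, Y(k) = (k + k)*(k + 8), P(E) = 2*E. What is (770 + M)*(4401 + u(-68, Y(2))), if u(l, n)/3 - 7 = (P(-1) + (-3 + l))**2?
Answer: -59451417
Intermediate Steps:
Y(k) = 2*k*(8 + k) (Y(k) = (2*k)*(8 + k) = 2*k*(8 + k))
u(l, n) = 21 + 3*(-5 + l)**2 (u(l, n) = 21 + 3*(2*(-1) + (-3 + l))**2 = 21 + 3*(-2 + (-3 + l))**2 = 21 + 3*(-5 + l)**2)
(770 + M)*(4401 + u(-68, Y(2))) = (770 - 3683)*(4401 + (21 + 3*(-5 - 68)**2)) = -2913*(4401 + (21 + 3*(-73)**2)) = -2913*(4401 + (21 + 3*5329)) = -2913*(4401 + (21 + 15987)) = -2913*(4401 + 16008) = -2913*20409 = -59451417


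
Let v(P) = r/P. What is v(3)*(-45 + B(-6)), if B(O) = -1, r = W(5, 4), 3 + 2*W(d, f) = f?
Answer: -23/3 ≈ -7.6667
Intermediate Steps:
W(d, f) = -3/2 + f/2
r = 1/2 (r = -3/2 + (1/2)*4 = -3/2 + 2 = 1/2 ≈ 0.50000)
v(P) = 1/(2*P)
v(3)*(-45 + B(-6)) = ((1/2)/3)*(-45 - 1) = ((1/2)*(1/3))*(-46) = (1/6)*(-46) = -23/3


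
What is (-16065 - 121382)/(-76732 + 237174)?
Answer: -137447/160442 ≈ -0.85668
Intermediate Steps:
(-16065 - 121382)/(-76732 + 237174) = -137447/160442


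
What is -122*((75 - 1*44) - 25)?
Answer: -732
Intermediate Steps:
-122*((75 - 1*44) - 25) = -122*((75 - 44) - 25) = -122*(31 - 25) = -122*6 = -732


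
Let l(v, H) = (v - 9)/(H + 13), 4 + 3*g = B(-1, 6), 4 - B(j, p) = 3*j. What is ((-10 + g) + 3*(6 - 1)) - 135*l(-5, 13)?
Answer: 1023/13 ≈ 78.692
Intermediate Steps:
B(j, p) = 4 - 3*j
g = 1 (g = -4/3 + (4 - 3*(-1))/3 = -4/3 + (4 + 3)/3 = -4/3 + (⅓)*7 = -4/3 + 7/3 = 1)
l(v, H) = (-9 + v)/(13 + H)
((-10 + g) + 3*(6 - 1)) - 135*l(-5, 13) = ((-10 + 1) + 3*(6 - 1)) - 135*(-9 - 5)/(13 + 13) = (-9 + 3*5) - 135*(-14)/26 = (-9 + 15) - 135*(-14)/26 = 6 - 135*(-7/13) = 6 + 945/13 = 1023/13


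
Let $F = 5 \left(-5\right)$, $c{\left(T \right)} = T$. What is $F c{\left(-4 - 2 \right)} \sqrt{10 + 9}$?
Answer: $150 \sqrt{19} \approx 653.83$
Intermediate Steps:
$F = -25$
$F c{\left(-4 - 2 \right)} \sqrt{10 + 9} = - 25 \left(-4 - 2\right) \sqrt{10 + 9} = - 25 \left(-4 + \left(-5 + 3\right)\right) \sqrt{19} = - 25 \left(-4 - 2\right) \sqrt{19} = \left(-25\right) \left(-6\right) \sqrt{19} = 150 \sqrt{19}$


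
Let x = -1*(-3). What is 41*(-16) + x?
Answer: -653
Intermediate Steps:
x = 3
41*(-16) + x = 41*(-16) + 3 = -656 + 3 = -653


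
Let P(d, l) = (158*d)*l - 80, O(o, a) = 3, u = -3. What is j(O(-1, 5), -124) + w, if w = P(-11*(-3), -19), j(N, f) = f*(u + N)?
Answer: -99146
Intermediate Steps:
j(N, f) = f*(-3 + N)
P(d, l) = -80 + 158*d*l (P(d, l) = 158*d*l - 80 = -80 + 158*d*l)
w = -99146 (w = -80 + 158*(-11*(-3))*(-19) = -80 + 158*33*(-19) = -80 - 99066 = -99146)
j(O(-1, 5), -124) + w = -124*(-3 + 3) - 99146 = -124*0 - 99146 = 0 - 99146 = -99146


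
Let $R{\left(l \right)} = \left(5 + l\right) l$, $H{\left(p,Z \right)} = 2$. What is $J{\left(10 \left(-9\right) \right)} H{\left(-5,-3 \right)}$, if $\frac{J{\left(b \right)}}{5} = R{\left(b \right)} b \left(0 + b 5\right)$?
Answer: $3098250000$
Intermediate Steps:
$R{\left(l \right)} = l \left(5 + l\right)$
$J{\left(b \right)} = 25 b^{3} \left(5 + b\right)$ ($J{\left(b \right)} = 5 b \left(5 + b\right) b \left(0 + b 5\right) = 5 b^{2} \left(5 + b\right) \left(0 + 5 b\right) = 5 b^{2} \left(5 + b\right) 5 b = 5 \cdot 5 b^{3} \left(5 + b\right) = 25 b^{3} \left(5 + b\right)$)
$J{\left(10 \left(-9\right) \right)} H{\left(-5,-3 \right)} = 25 \left(10 \left(-9\right)\right)^{3} \left(5 + 10 \left(-9\right)\right) 2 = 25 \left(-90\right)^{3} \left(5 - 90\right) 2 = 25 \left(-729000\right) \left(-85\right) 2 = 1549125000 \cdot 2 = 3098250000$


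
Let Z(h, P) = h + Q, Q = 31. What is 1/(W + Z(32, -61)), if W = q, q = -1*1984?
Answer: -1/1921 ≈ -0.00052056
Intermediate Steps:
q = -1984
Z(h, P) = 31 + h (Z(h, P) = h + 31 = 31 + h)
W = -1984
1/(W + Z(32, -61)) = 1/(-1984 + (31 + 32)) = 1/(-1984 + 63) = 1/(-1921) = -1/1921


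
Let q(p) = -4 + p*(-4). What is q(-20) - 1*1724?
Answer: -1648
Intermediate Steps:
q(p) = -4 - 4*p
q(-20) - 1*1724 = (-4 - 4*(-20)) - 1*1724 = (-4 + 80) - 1724 = 76 - 1724 = -1648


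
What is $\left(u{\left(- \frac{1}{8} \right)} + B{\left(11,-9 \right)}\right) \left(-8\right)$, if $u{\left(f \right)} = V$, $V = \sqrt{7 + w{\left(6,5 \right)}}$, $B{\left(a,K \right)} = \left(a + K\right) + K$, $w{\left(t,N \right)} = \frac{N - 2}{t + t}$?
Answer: $56 - 4 \sqrt{29} \approx 34.459$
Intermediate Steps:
$w{\left(t,N \right)} = \frac{-2 + N}{2 t}$
$B{\left(a,K \right)} = a + 2 K$ ($B{\left(a,K \right)} = \left(K + a\right) + K = a + 2 K$)
$V = \frac{\sqrt{29}}{2}$ ($V = \sqrt{7 + \frac{-2 + 5}{2 \cdot 6}} = \sqrt{7 + \frac{1}{2} \cdot \frac{1}{6} \cdot 3} = \sqrt{7 + \frac{1}{4}} = \sqrt{\frac{29}{4}} = \frac{\sqrt{29}}{2} \approx 2.6926$)
$u{\left(f \right)} = \frac{\sqrt{29}}{2}$
$\left(u{\left(- \frac{1}{8} \right)} + B{\left(11,-9 \right)}\right) \left(-8\right) = \left(\frac{\sqrt{29}}{2} + \left(11 + 2 \left(-9\right)\right)\right) \left(-8\right) = \left(\frac{\sqrt{29}}{2} + \left(11 - 18\right)\right) \left(-8\right) = \left(\frac{\sqrt{29}}{2} - 7\right) \left(-8\right) = \left(-7 + \frac{\sqrt{29}}{2}\right) \left(-8\right) = 56 - 4 \sqrt{29}$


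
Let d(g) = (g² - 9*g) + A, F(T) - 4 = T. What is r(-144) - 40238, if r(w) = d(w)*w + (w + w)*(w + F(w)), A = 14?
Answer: -3133070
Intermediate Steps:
F(T) = 4 + T
d(g) = 14 + g² - 9*g (d(g) = (g² - 9*g) + 14 = 14 + g² - 9*g)
r(w) = w*(14 + w² - 9*w) + 2*w*(4 + 2*w) (r(w) = (14 + w² - 9*w)*w + (w + w)*(w + (4 + w)) = w*(14 + w² - 9*w) + (2*w)*(4 + 2*w) = w*(14 + w² - 9*w) + 2*w*(4 + 2*w))
r(-144) - 40238 = -144*(22 + (-144)² - 5*(-144)) - 40238 = -144*(22 + 20736 + 720) - 40238 = -144*21478 - 40238 = -3092832 - 40238 = -3133070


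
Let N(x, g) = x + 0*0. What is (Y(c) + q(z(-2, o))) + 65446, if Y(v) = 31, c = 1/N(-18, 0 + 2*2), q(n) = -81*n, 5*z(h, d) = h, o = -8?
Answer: 327547/5 ≈ 65509.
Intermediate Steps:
z(h, d) = h/5
N(x, g) = x (N(x, g) = x + 0 = x)
c = -1/18 (c = 1/(-18) = -1/18 ≈ -0.055556)
(Y(c) + q(z(-2, o))) + 65446 = (31 - 81*(-2)/5) + 65446 = (31 - 81*(-2/5)) + 65446 = (31 + 162/5) + 65446 = 317/5 + 65446 = 327547/5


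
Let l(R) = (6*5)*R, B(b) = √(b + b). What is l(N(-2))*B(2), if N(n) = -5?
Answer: -300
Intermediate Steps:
B(b) = √2*√b (B(b) = √(2*b) = √2*√b)
l(R) = 30*R
l(N(-2))*B(2) = (30*(-5))*(√2*√2) = -150*2 = -300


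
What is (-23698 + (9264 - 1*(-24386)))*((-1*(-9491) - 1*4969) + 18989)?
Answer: 233981472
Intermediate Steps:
(-23698 + (9264 - 1*(-24386)))*((-1*(-9491) - 1*4969) + 18989) = (-23698 + (9264 + 24386))*((9491 - 4969) + 18989) = (-23698 + 33650)*(4522 + 18989) = 9952*23511 = 233981472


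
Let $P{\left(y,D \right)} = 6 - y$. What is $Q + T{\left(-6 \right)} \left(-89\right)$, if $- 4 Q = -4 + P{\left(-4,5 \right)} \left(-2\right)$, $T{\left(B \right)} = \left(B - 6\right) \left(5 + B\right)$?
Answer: $-1062$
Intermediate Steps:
$T{\left(B \right)} = \left(-6 + B\right) \left(5 + B\right)$
$Q = 6$ ($Q = - \frac{-4 + \left(6 - -4\right) \left(-2\right)}{4} = - \frac{-4 + \left(6 + 4\right) \left(-2\right)}{4} = - \frac{-4 + 10 \left(-2\right)}{4} = - \frac{-4 - 20}{4} = \left(- \frac{1}{4}\right) \left(-24\right) = 6$)
$Q + T{\left(-6 \right)} \left(-89\right) = 6 + \left(-30 + \left(-6\right)^{2} - -6\right) \left(-89\right) = 6 + \left(-30 + 36 + 6\right) \left(-89\right) = 6 + 12 \left(-89\right) = 6 - 1068 = -1062$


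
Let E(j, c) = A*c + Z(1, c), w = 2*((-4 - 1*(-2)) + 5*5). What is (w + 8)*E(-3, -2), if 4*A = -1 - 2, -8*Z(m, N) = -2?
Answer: 189/2 ≈ 94.500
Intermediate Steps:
Z(m, N) = ¼ (Z(m, N) = -⅛*(-2) = ¼)
A = -¾ (A = (-1 - 2)/4 = (¼)*(-3) = -¾ ≈ -0.75000)
w = 46 (w = 2*((-4 + 2) + 25) = 2*(-2 + 25) = 2*23 = 46)
E(j, c) = ¼ - 3*c/4 (E(j, c) = -3*c/4 + ¼ = ¼ - 3*c/4)
(w + 8)*E(-3, -2) = (46 + 8)*(¼ - ¾*(-2)) = 54*(¼ + 3/2) = 54*(7/4) = 189/2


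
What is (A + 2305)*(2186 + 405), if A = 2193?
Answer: 11654318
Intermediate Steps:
(A + 2305)*(2186 + 405) = (2193 + 2305)*(2186 + 405) = 4498*2591 = 11654318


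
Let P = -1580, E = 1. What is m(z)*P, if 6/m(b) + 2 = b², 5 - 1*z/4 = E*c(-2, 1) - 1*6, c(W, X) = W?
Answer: -4740/1351 ≈ -3.5085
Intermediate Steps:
z = 52 (z = 20 - 4*(1*(-2) - 1*6) = 20 - 4*(-2 - 6) = 20 - 4*(-8) = 20 + 32 = 52)
m(b) = 6/(-2 + b²)
m(z)*P = (6/(-2 + 52²))*(-1580) = (6/(-2 + 2704))*(-1580) = (6/2702)*(-1580) = (6*(1/2702))*(-1580) = (3/1351)*(-1580) = -4740/1351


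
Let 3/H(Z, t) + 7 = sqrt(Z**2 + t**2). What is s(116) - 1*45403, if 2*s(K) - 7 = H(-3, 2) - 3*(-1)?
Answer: -1089559/24 - sqrt(13)/24 ≈ -45398.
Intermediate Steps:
H(Z, t) = 3/(-7 + sqrt(Z**2 + t**2))
s(K) = 5 + 3/(2*(-7 + sqrt(13))) (s(K) = 7/2 + (3/(-7 + sqrt((-3)**2 + 2**2)) - 3*(-1))/2 = 7/2 + (3/(-7 + sqrt(9 + 4)) + 3)/2 = 7/2 + (3/(-7 + sqrt(13)) + 3)/2 = 7/2 + (3 + 3/(-7 + sqrt(13)))/2 = 7/2 + (3/2 + 3/(2*(-7 + sqrt(13)))) = 5 + 3/(2*(-7 + sqrt(13))))
s(116) - 1*45403 = (113/24 - sqrt(13)/24) - 1*45403 = (113/24 - sqrt(13)/24) - 45403 = -1089559/24 - sqrt(13)/24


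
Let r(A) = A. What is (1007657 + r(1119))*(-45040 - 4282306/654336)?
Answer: -1858390837421681/40896 ≈ -4.5442e+10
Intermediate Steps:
(1007657 + r(1119))*(-45040 - 4282306/654336) = (1007657 + 1119)*(-45040 - 4282306/654336) = 1008776*(-45040 - 4282306*1/654336) = 1008776*(-45040 - 2141153/327168) = 1008776*(-14737787873/327168) = -1858390837421681/40896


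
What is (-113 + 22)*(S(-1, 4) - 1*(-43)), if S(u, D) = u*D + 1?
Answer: -3640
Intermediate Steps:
S(u, D) = 1 + D*u (S(u, D) = D*u + 1 = 1 + D*u)
(-113 + 22)*(S(-1, 4) - 1*(-43)) = (-113 + 22)*((1 + 4*(-1)) - 1*(-43)) = -91*((1 - 4) + 43) = -91*(-3 + 43) = -91*40 = -3640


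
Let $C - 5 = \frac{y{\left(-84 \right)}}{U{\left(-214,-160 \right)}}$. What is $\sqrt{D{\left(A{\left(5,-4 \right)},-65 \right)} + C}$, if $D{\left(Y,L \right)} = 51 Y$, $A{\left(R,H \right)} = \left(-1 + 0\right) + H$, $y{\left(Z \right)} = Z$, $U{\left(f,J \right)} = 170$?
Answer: $\frac{2 i \sqrt{452455}}{85} \approx 15.827 i$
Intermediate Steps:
$A{\left(R,H \right)} = -1 + H$
$C = \frac{383}{85}$ ($C = 5 - \frac{84}{170} = 5 - \frac{42}{85} = \frac{383}{85} \approx 4.5059$)
$\sqrt{D{\left(A{\left(5,-4 \right)},-65 \right)} + C} = \sqrt{51 \left(-1 - 4\right) + \frac{383}{85}} = \sqrt{51 \left(-5\right) + \frac{383}{85}} = \sqrt{-255 + \frac{383}{85}} = \sqrt{- \frac{21292}{85}} = \frac{2 i \sqrt{452455}}{85}$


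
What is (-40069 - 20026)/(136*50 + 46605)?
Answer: -12019/10681 ≈ -1.1253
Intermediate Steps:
(-40069 - 20026)/(136*50 + 46605) = -60095/(6800 + 46605) = -60095/53405 = -60095*1/53405 = -12019/10681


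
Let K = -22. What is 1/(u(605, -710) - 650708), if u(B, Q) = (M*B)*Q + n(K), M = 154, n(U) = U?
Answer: -1/66801430 ≈ -1.4970e-8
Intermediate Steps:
u(B, Q) = -22 + 154*B*Q (u(B, Q) = (154*B)*Q - 22 = 154*B*Q - 22 = -22 + 154*B*Q)
1/(u(605, -710) - 650708) = 1/((-22 + 154*605*(-710)) - 650708) = 1/((-22 - 66150700) - 650708) = 1/(-66150722 - 650708) = 1/(-66801430) = -1/66801430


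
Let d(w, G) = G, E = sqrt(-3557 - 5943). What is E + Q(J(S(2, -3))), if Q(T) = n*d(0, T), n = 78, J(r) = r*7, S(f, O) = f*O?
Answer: -3276 + 10*I*sqrt(95) ≈ -3276.0 + 97.468*I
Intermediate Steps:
S(f, O) = O*f
E = 10*I*sqrt(95) (E = sqrt(-9500) = 10*I*sqrt(95) ≈ 97.468*I)
J(r) = 7*r
Q(T) = 78*T
E + Q(J(S(2, -3))) = 10*I*sqrt(95) + 78*(7*(-3*2)) = 10*I*sqrt(95) + 78*(7*(-6)) = 10*I*sqrt(95) + 78*(-42) = 10*I*sqrt(95) - 3276 = -3276 + 10*I*sqrt(95)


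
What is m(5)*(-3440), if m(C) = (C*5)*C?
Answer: -430000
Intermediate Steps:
m(C) = 5*C² (m(C) = (5*C)*C = 5*C²)
m(5)*(-3440) = (5*5²)*(-3440) = (5*25)*(-3440) = 125*(-3440) = -430000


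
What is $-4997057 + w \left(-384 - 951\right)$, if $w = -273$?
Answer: $-4632602$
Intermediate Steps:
$-4997057 + w \left(-384 - 951\right) = -4997057 - 273 \left(-384 - 951\right) = -4997057 - -364455 = -4997057 + 364455 = -4632602$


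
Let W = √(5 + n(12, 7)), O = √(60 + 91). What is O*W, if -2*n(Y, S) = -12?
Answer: √1661 ≈ 40.755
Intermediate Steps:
n(Y, S) = 6 (n(Y, S) = -½*(-12) = 6)
O = √151 ≈ 12.288
W = √11 (W = √(5 + 6) = √11 ≈ 3.3166)
O*W = √151*√11 = √1661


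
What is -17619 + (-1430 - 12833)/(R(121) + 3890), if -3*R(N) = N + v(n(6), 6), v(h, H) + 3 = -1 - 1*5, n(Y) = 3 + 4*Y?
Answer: -203683191/11558 ≈ -17623.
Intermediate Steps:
v(h, H) = -9 (v(h, H) = -3 + (-1 - 1*5) = -3 + (-1 - 5) = -3 - 6 = -9)
R(N) = 3 - N/3 (R(N) = -(N - 9)/3 = -(-9 + N)/3 = 3 - N/3)
-17619 + (-1430 - 12833)/(R(121) + 3890) = -17619 + (-1430 - 12833)/((3 - ⅓*121) + 3890) = -17619 - 14263/((3 - 121/3) + 3890) = -17619 - 14263/(-112/3 + 3890) = -17619 - 14263/11558/3 = -17619 - 14263*3/11558 = -17619 - 42789/11558 = -203683191/11558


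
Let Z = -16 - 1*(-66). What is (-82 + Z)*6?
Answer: -192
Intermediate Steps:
Z = 50 (Z = -16 + 66 = 50)
(-82 + Z)*6 = (-82 + 50)*6 = -32*6 = -192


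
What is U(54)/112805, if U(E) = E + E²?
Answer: 54/2051 ≈ 0.026329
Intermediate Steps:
U(54)/112805 = (54*(1 + 54))/112805 = (54*55)*(1/112805) = 2970*(1/112805) = 54/2051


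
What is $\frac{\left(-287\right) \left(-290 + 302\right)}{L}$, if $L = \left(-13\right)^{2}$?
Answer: $- \frac{3444}{169} \approx -20.379$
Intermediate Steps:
$L = 169$
$\frac{\left(-287\right) \left(-290 + 302\right)}{L} = \frac{\left(-287\right) \left(-290 + 302\right)}{169} = \left(-287\right) 12 \cdot \frac{1}{169} = \left(-3444\right) \frac{1}{169} = - \frac{3444}{169}$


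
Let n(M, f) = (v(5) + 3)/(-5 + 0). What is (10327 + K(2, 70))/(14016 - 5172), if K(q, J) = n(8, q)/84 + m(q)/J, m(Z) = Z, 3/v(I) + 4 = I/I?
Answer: 433735/371448 ≈ 1.1677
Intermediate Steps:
v(I) = -1 (v(I) = 3/(-4 + I/I) = 3/(-4 + 1) = 3/(-3) = 3*(-⅓) = -1)
n(M, f) = -⅖ (n(M, f) = (-1 + 3)/(-5 + 0) = 2/(-5) = 2*(-⅕) = -⅖)
K(q, J) = -1/210 + q/J (K(q, J) = -⅖/84 + q/J = -⅖*1/84 + q/J = -1/210 + q/J)
(10327 + K(2, 70))/(14016 - 5172) = (10327 + (2 - 1/210*70)/70)/(14016 - 5172) = (10327 + (2 - ⅓)/70)/8844 = (10327 + (1/70)*(5/3))*(1/8844) = (10327 + 1/42)*(1/8844) = (433735/42)*(1/8844) = 433735/371448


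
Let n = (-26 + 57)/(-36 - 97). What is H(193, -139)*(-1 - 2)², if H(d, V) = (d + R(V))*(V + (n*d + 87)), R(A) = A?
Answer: -6268914/133 ≈ -47135.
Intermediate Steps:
n = -31/133 (n = 31/(-133) = 31*(-1/133) = -31/133 ≈ -0.23308)
H(d, V) = (V + d)*(87 + V - 31*d/133) (H(d, V) = (d + V)*(V + (-31*d/133 + 87)) = (V + d)*(V + (87 - 31*d/133)) = (V + d)*(87 + V - 31*d/133))
H(193, -139)*(-1 - 2)² = ((-139)² + 87*(-139) + 87*193 - 31/133*193² + (102/133)*(-139)*193)*(-1 - 2)² = (19321 - 12093 + 16791 - 31/133*37249 - 2736354/133)*(-3)² = (19321 - 12093 + 16791 - 1154719/133 - 2736354/133)*9 = -696546/133*9 = -6268914/133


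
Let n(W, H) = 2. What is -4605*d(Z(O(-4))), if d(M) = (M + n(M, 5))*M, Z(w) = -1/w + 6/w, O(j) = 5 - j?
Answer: -176525/27 ≈ -6538.0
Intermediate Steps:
Z(w) = 5/w
d(M) = M*(2 + M) (d(M) = (M + 2)*M = (2 + M)*M = M*(2 + M))
-4605*d(Z(O(-4))) = -4605*5/(5 - 1*(-4))*(2 + 5/(5 - 1*(-4))) = -4605*5/(5 + 4)*(2 + 5/(5 + 4)) = -4605*5/9*(2 + 5/9) = -4605*5*(1/9)*(2 + 5*(1/9)) = -7675*(2 + 5/9)/3 = -7675*23/(3*9) = -4605*115/81 = -176525/27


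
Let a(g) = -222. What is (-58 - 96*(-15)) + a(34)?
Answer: 1160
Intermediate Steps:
(-58 - 96*(-15)) + a(34) = (-58 - 96*(-15)) - 222 = (-58 + 1440) - 222 = 1382 - 222 = 1160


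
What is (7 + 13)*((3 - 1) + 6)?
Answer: 160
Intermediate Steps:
(7 + 13)*((3 - 1) + 6) = 20*(2 + 6) = 20*8 = 160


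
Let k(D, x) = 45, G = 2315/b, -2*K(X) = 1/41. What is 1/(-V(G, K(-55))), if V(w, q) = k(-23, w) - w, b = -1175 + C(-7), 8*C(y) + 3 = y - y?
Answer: -9403/441655 ≈ -0.021290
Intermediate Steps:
C(y) = -3/8 (C(y) = -3/8 + (y - y)/8 = -3/8 + (1/8)*0 = -3/8 + 0 = -3/8)
b = -9403/8 (b = -1175 - 3/8 = -9403/8 ≈ -1175.4)
K(X) = -1/82 (K(X) = -1/2/41 = -1/2*1/41 = -1/82)
G = -18520/9403 (G = 2315/(-9403/8) = 2315*(-8/9403) = -18520/9403 ≈ -1.9696)
V(w, q) = 45 - w
1/(-V(G, K(-55))) = 1/(-(45 - 1*(-18520/9403))) = 1/(-(45 + 18520/9403)) = 1/(-1*441655/9403) = 1/(-441655/9403) = -9403/441655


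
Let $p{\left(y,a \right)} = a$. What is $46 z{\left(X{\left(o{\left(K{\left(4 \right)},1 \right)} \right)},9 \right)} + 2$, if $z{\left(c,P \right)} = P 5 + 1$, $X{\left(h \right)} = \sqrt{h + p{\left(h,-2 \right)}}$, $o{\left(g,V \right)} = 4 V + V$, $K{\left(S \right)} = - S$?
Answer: $2118$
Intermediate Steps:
$o{\left(g,V \right)} = 5 V$
$X{\left(h \right)} = \sqrt{-2 + h}$ ($X{\left(h \right)} = \sqrt{h - 2} = \sqrt{-2 + h}$)
$z{\left(c,P \right)} = 1 + 5 P$ ($z{\left(c,P \right)} = 5 P + 1 = 1 + 5 P$)
$46 z{\left(X{\left(o{\left(K{\left(4 \right)},1 \right)} \right)},9 \right)} + 2 = 46 \left(1 + 5 \cdot 9\right) + 2 = 46 \left(1 + 45\right) + 2 = 46 \cdot 46 + 2 = 2116 + 2 = 2118$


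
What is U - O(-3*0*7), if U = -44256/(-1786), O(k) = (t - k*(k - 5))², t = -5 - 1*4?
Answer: -50205/893 ≈ -56.221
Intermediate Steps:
t = -9 (t = -5 - 4 = -9)
O(k) = (-9 - k*(-5 + k))² (O(k) = (-9 - k*(k - 5))² = (-9 - k*(-5 + k))²)
U = 22128/893 (U = -44256*(-1/1786) = 22128/893 ≈ 24.779)
U - O(-3*0*7) = 22128/893 - (9 + (-3*0*7)² - 5*(-3*0)*7)² = 22128/893 - (9 + (0*7)² - 0*7)² = 22128/893 - (9 + 0² - 5*0)² = 22128/893 - (9 + 0 + 0)² = 22128/893 - 1*9² = 22128/893 - 1*81 = 22128/893 - 81 = -50205/893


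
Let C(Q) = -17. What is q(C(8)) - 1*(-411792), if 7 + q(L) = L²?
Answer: 412074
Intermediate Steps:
q(L) = -7 + L²
q(C(8)) - 1*(-411792) = (-7 + (-17)²) - 1*(-411792) = (-7 + 289) + 411792 = 282 + 411792 = 412074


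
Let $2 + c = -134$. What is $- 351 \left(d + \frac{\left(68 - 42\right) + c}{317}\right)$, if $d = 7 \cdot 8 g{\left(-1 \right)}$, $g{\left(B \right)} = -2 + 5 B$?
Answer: $\frac{43655274}{317} \approx 1.3771 \cdot 10^{5}$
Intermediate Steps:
$c = -136$ ($c = -2 - 134 = -136$)
$d = -392$ ($d = 7 \cdot 8 \left(-2 + 5 \left(-1\right)\right) = 56 \left(-2 - 5\right) = 56 \left(-7\right) = -392$)
$- 351 \left(d + \frac{\left(68 - 42\right) + c}{317}\right) = - 351 \left(-392 + \frac{\left(68 - 42\right) - 136}{317}\right) = - 351 \left(-392 + \left(26 - 136\right) \frac{1}{317}\right) = - 351 \left(-392 - \frac{110}{317}\right) = \left(-351\right) \left(- \frac{124374}{317}\right) = \frac{43655274}{317}$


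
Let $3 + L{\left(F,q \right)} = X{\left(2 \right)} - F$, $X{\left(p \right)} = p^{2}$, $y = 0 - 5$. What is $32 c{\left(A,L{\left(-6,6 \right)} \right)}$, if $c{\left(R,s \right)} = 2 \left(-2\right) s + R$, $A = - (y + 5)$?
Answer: $-896$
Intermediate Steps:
$y = -5$ ($y = 0 - 5 = -5$)
$L{\left(F,q \right)} = 1 - F$ ($L{\left(F,q \right)} = -3 - \left(-4 + F\right) = 1 - F$)
$A = 0$ ($A = - (-5 + 5) = \left(-1\right) 0 = 0$)
$c{\left(R,s \right)} = R - 4 s$ ($c{\left(R,s \right)} = - 4 s + R = R - 4 s$)
$32 c{\left(A,L{\left(-6,6 \right)} \right)} = 32 \left(0 - 4 \left(1 - -6\right)\right) = 32 \left(0 - 4 \left(1 + 6\right)\right) = 32 \left(0 - 28\right) = 32 \left(-28\right) = -896$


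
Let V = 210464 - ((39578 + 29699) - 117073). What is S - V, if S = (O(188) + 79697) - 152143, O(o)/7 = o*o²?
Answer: 46181998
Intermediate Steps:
O(o) = 7*o³ (O(o) = 7*(o*o²) = 7*o³)
V = 258260 (V = 210464 - (69277 - 117073) = 210464 - 1*(-47796) = 210464 + 47796 = 258260)
S = 46440258 (S = (7*188³ + 79697) - 152143 = (7*6644672 + 79697) - 152143 = (46512704 + 79697) - 152143 = 46592401 - 152143 = 46440258)
S - V = 46440258 - 1*258260 = 46440258 - 258260 = 46181998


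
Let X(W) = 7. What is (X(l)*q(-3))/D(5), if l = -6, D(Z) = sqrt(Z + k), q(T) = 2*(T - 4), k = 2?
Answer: -14*sqrt(7) ≈ -37.041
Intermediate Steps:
q(T) = -8 + 2*T (q(T) = 2*(-4 + T) = -8 + 2*T)
D(Z) = sqrt(2 + Z) (D(Z) = sqrt(Z + 2) = sqrt(2 + Z))
(X(l)*q(-3))/D(5) = (7*(-8 + 2*(-3)))/(sqrt(2 + 5)) = (7*(-8 - 6))/(sqrt(7)) = (7*(-14))*(sqrt(7)/7) = -14*sqrt(7)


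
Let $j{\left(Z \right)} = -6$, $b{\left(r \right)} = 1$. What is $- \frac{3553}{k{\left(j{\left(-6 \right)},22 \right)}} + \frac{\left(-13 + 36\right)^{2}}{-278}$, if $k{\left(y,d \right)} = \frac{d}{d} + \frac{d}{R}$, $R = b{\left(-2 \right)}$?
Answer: $- \frac{999901}{6394} \approx -156.38$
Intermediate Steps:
$R = 1$
$k{\left(y,d \right)} = 1 + d$ ($k{\left(y,d \right)} = \frac{d}{d} + \frac{d}{1} = 1 + d 1 = 1 + d$)
$- \frac{3553}{k{\left(j{\left(-6 \right)},22 \right)}} + \frac{\left(-13 + 36\right)^{2}}{-278} = - \frac{3553}{1 + 22} + \frac{\left(-13 + 36\right)^{2}}{-278} = - \frac{3553}{23} + 23^{2} \left(- \frac{1}{278}\right) = \left(-3553\right) \frac{1}{23} + 529 \left(- \frac{1}{278}\right) = - \frac{3553}{23} - \frac{529}{278} = - \frac{999901}{6394}$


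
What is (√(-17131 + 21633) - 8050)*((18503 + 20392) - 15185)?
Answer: -190865500 + 23710*√4502 ≈ -1.8927e+8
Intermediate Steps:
(√(-17131 + 21633) - 8050)*((18503 + 20392) - 15185) = (√4502 - 8050)*(38895 - 15185) = (-8050 + √4502)*23710 = -190865500 + 23710*√4502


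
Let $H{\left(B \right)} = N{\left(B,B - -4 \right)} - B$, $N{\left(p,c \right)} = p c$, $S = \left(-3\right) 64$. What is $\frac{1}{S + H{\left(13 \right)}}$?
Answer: $\frac{1}{16} \approx 0.0625$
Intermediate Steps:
$S = -192$
$N{\left(p,c \right)} = c p$
$H{\left(B \right)} = - B + B \left(4 + B\right)$ ($H{\left(B \right)} = \left(B - -4\right) B - B = \left(B + 4\right) B - B = \left(4 + B\right) B - B = B \left(4 + B\right) - B = - B + B \left(4 + B\right)$)
$\frac{1}{S + H{\left(13 \right)}} = \frac{1}{-192 + 13 \left(3 + 13\right)} = \frac{1}{-192 + 13 \cdot 16} = \frac{1}{-192 + 208} = \frac{1}{16}$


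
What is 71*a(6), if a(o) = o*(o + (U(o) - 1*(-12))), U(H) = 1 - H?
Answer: 5538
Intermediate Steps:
a(o) = 13*o (a(o) = o*(o + ((1 - o) - 1*(-12))) = o*(o + ((1 - o) + 12)) = o*(o + (13 - o)) = o*13 = 13*o)
71*a(6) = 71*(13*6) = 71*78 = 5538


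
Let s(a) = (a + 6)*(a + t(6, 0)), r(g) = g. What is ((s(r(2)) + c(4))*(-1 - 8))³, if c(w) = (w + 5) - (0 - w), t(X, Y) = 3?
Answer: -108531333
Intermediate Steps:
s(a) = (3 + a)*(6 + a) (s(a) = (a + 6)*(a + 3) = (6 + a)*(3 + a) = (3 + a)*(6 + a))
c(w) = 5 + 2*w (c(w) = (5 + w) - (-1)*w = (5 + w) + w = 5 + 2*w)
((s(r(2)) + c(4))*(-1 - 8))³ = (((18 + 2² + 9*2) + (5 + 2*4))*(-1 - 8))³ = (((18 + 4 + 18) + (5 + 8))*(-9))³ = ((40 + 13)*(-9))³ = (53*(-9))³ = (-477)³ = -108531333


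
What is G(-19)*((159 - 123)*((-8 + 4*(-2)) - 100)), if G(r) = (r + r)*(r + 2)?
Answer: -2697696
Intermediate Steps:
G(r) = 2*r*(2 + r) (G(r) = (2*r)*(2 + r) = 2*r*(2 + r))
G(-19)*((159 - 123)*((-8 + 4*(-2)) - 100)) = (2*(-19)*(2 - 19))*((159 - 123)*((-8 + 4*(-2)) - 100)) = (2*(-19)*(-17))*(36*((-8 - 8) - 100)) = 646*(36*(-16 - 100)) = 646*(36*(-116)) = 646*(-4176) = -2697696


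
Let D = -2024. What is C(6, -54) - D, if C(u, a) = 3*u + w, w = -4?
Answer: 2038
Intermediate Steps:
C(u, a) = -4 + 3*u (C(u, a) = 3*u - 4 = -4 + 3*u)
C(6, -54) - D = (-4 + 3*6) - 1*(-2024) = (-4 + 18) + 2024 = 14 + 2024 = 2038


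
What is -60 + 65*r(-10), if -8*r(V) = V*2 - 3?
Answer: 1015/8 ≈ 126.88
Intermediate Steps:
r(V) = 3/8 - V/4 (r(V) = -(V*2 - 3)/8 = -(2*V - 3)/8 = -(-3 + 2*V)/8 = 3/8 - V/4)
-60 + 65*r(-10) = -60 + 65*(3/8 - ¼*(-10)) = -60 + 65*(3/8 + 5/2) = -60 + 65*(23/8) = -60 + 1495/8 = 1015/8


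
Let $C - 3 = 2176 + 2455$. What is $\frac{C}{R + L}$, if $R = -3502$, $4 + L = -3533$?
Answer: $- \frac{4634}{7039} \approx -0.65833$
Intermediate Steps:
$L = -3537$ ($L = -4 - 3533 = -3537$)
$C = 4634$ ($C = 3 + \left(2176 + 2455\right) = 3 + 4631 = 4634$)
$\frac{C}{R + L} = \frac{4634}{-3502 - 3537} = \frac{4634}{-7039} = 4634 \left(- \frac{1}{7039}\right) = - \frac{4634}{7039}$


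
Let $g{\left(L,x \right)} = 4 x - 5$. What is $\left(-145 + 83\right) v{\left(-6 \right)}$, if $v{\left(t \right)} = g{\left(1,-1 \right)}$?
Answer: $558$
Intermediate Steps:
$g{\left(L,x \right)} = -5 + 4 x$
$v{\left(t \right)} = -9$ ($v{\left(t \right)} = -5 + 4 \left(-1\right) = -5 - 4 = -9$)
$\left(-145 + 83\right) v{\left(-6 \right)} = \left(-145 + 83\right) \left(-9\right) = \left(-62\right) \left(-9\right) = 558$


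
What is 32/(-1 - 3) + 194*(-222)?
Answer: -43076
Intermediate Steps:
32/(-1 - 3) + 194*(-222) = 32/(-4) - 43068 = 32*(-1/4) - 43068 = -8 - 43068 = -43076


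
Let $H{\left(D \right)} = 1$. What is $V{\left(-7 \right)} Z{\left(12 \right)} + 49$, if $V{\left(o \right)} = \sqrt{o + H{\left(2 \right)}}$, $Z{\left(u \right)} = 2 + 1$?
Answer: $49 + 3 i \sqrt{6} \approx 49.0 + 7.3485 i$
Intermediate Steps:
$Z{\left(u \right)} = 3$
$V{\left(o \right)} = \sqrt{1 + o}$ ($V{\left(o \right)} = \sqrt{o + 1} = \sqrt{1 + o}$)
$V{\left(-7 \right)} Z{\left(12 \right)} + 49 = \sqrt{1 - 7} \cdot 3 + 49 = \sqrt{-6} \cdot 3 + 49 = i \sqrt{6} \cdot 3 + 49 = 3 i \sqrt{6} + 49 = 49 + 3 i \sqrt{6}$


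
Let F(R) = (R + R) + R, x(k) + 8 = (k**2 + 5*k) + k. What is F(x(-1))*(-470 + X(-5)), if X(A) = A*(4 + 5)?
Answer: 20085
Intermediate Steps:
x(k) = -8 + k**2 + 6*k (x(k) = -8 + ((k**2 + 5*k) + k) = -8 + (k**2 + 6*k) = -8 + k**2 + 6*k)
X(A) = 9*A (X(A) = A*9 = 9*A)
F(R) = 3*R (F(R) = 2*R + R = 3*R)
F(x(-1))*(-470 + X(-5)) = (3*(-8 + (-1)**2 + 6*(-1)))*(-470 + 9*(-5)) = (3*(-8 + 1 - 6))*(-470 - 45) = (3*(-13))*(-515) = -39*(-515) = 20085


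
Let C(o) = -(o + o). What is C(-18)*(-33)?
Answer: -1188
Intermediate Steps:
C(o) = -2*o
C(-18)*(-33) = -2*(-18)*(-33) = 36*(-33) = -1188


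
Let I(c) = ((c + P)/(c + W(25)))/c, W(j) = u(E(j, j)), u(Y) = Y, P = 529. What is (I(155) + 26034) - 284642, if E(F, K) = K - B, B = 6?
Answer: -1162442846/4495 ≈ -2.5861e+5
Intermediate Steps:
E(F, K) = -6 + K (E(F, K) = K - 1*6 = K - 6 = -6 + K)
W(j) = -6 + j
I(c) = (529 + c)/(c*(19 + c)) (I(c) = ((c + 529)/(c + (-6 + 25)))/c = ((529 + c)/(c + 19))/c = ((529 + c)/(19 + c))/c = (529 + c)/(c*(19 + c)))
(I(155) + 26034) - 284642 = ((529 + 155)/(155*(19 + 155)) + 26034) - 284642 = ((1/155)*684/174 + 26034) - 284642 = ((1/155)*(1/174)*684 + 26034) - 284642 = (114/4495 + 26034) - 284642 = 117022944/4495 - 284642 = -1162442846/4495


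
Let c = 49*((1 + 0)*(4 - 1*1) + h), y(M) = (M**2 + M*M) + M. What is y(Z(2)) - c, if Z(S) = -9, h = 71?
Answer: -3473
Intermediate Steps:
y(M) = M + 2*M**2 (y(M) = (M**2 + M**2) + M = 2*M**2 + M = M + 2*M**2)
c = 3626 (c = 49*((1 + 0)*(4 - 1*1) + 71) = 49*(1*(4 - 1) + 71) = 49*(1*3 + 71) = 49*(3 + 71) = 49*74 = 3626)
y(Z(2)) - c = -9*(1 + 2*(-9)) - 1*3626 = -9*(1 - 18) - 3626 = -9*(-17) - 3626 = 153 - 3626 = -3473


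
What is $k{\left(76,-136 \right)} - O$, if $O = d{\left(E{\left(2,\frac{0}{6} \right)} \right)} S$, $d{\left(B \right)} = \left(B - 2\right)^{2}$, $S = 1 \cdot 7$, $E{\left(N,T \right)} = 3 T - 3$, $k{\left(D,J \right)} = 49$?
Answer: $-126$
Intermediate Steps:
$E{\left(N,T \right)} = -3 + 3 T$
$S = 7$
$d{\left(B \right)} = \left(-2 + B\right)^{2}$
$O = 175$ ($O = \left(-2 - \left(3 - 3 \cdot \frac{0}{6}\right)\right)^{2} \cdot 7 = \left(-2 - \left(3 - 3 \cdot 0 \cdot \frac{1}{6}\right)\right)^{2} \cdot 7 = \left(-2 + \left(-3 + 3 \cdot 0\right)\right)^{2} \cdot 7 = \left(-2 + \left(-3 + 0\right)\right)^{2} \cdot 7 = \left(-2 - 3\right)^{2} \cdot 7 = \left(-5\right)^{2} \cdot 7 = 25 \cdot 7 = 175$)
$k{\left(76,-136 \right)} - O = 49 - 175 = -126$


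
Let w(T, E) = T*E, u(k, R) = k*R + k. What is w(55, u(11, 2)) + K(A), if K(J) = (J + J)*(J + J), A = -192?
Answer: 149271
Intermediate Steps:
u(k, R) = k + R*k (u(k, R) = R*k + k = k + R*k)
K(J) = 4*J² (K(J) = (2*J)*(2*J) = 4*J²)
w(T, E) = E*T
w(55, u(11, 2)) + K(A) = (11*(1 + 2))*55 + 4*(-192)² = (11*3)*55 + 4*36864 = 33*55 + 147456 = 1815 + 147456 = 149271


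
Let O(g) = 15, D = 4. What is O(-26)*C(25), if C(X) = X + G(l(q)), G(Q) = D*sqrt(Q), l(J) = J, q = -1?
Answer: 375 + 60*I ≈ 375.0 + 60.0*I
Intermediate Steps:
G(Q) = 4*sqrt(Q)
C(X) = X + 4*I (C(X) = X + 4*sqrt(-1) = X + 4*I)
O(-26)*C(25) = 15*(25 + 4*I) = 375 + 60*I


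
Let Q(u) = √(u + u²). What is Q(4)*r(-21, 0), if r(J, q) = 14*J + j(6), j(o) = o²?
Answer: -516*√5 ≈ -1153.8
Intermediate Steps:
r(J, q) = 36 + 14*J (r(J, q) = 14*J + 6² = 14*J + 36 = 36 + 14*J)
Q(4)*r(-21, 0) = √(4*(1 + 4))*(36 + 14*(-21)) = √(4*5)*(36 - 294) = √20*(-258) = (2*√5)*(-258) = -516*√5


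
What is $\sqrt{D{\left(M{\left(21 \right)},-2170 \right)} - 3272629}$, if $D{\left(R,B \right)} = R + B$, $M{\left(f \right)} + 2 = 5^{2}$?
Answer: $6 i \sqrt{90966} \approx 1809.6 i$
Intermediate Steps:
$M{\left(f \right)} = 23$ ($M{\left(f \right)} = -2 + 5^{2} = -2 + 25 = 23$)
$D{\left(R,B \right)} = B + R$
$\sqrt{D{\left(M{\left(21 \right)},-2170 \right)} - 3272629} = \sqrt{\left(-2170 + 23\right) - 3272629} = \sqrt{-2147 - 3272629} = \sqrt{-3274776} = 6 i \sqrt{90966}$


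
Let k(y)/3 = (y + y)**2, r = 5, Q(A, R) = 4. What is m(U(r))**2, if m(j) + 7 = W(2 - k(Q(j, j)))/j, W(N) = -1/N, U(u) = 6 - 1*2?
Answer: 28291761/577600 ≈ 48.982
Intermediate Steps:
U(u) = 4 (U(u) = 6 - 2 = 4)
k(y) = 12*y**2 (k(y) = 3*(y + y)**2 = 3*(2*y)**2 = 3*(4*y**2) = 12*y**2)
m(j) = -7 + 1/(190*j) (m(j) = -7 + (-1/(2 - 12*4**2))/j = -7 + (-1/(2 - 12*16))/j = -7 + (-1/(2 - 1*192))/j = -7 + (-1/(2 - 192))/j = -7 + (-1/(-190))/j = -7 + (-1*(-1/190))/j = -7 + 1/(190*j))
m(U(r))**2 = (-7 + (1/190)/4)**2 = (-7 + (1/190)*(1/4))**2 = (-7 + 1/760)**2 = (-5319/760)**2 = 28291761/577600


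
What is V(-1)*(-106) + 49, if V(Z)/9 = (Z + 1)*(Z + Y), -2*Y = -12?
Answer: 49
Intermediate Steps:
Y = 6 (Y = -½*(-12) = 6)
V(Z) = 9*(1 + Z)*(6 + Z) (V(Z) = 9*((Z + 1)*(Z + 6)) = 9*((1 + Z)*(6 + Z)) = 9*(1 + Z)*(6 + Z))
V(-1)*(-106) + 49 = (54 + 9*(-1)² + 63*(-1))*(-106) + 49 = (54 + 9*1 - 63)*(-106) + 49 = (54 + 9 - 63)*(-106) + 49 = 0*(-106) + 49 = 0 + 49 = 49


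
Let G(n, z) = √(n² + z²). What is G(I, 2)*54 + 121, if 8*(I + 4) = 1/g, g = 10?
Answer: 121 + 27*√127361/40 ≈ 361.89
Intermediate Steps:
I = -319/80 (I = -4 + (⅛)/10 = -4 + (⅛)*(⅒) = -4 + 1/80 = -319/80 ≈ -3.9875)
G(I, 2)*54 + 121 = √((-319/80)² + 2²)*54 + 121 = √(101761/6400 + 4)*54 + 121 = √(127361/6400)*54 + 121 = (√127361/80)*54 + 121 = 27*√127361/40 + 121 = 121 + 27*√127361/40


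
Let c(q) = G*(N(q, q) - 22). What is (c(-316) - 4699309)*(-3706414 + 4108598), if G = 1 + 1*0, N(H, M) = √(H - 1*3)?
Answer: -1889995738904 + 402184*I*√319 ≈ -1.89e+12 + 7.1832e+6*I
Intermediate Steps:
N(H, M) = √(-3 + H) (N(H, M) = √(H - 3) = √(-3 + H))
G = 1 (G = 1 + 0 = 1)
c(q) = -22 + √(-3 + q) (c(q) = 1*(√(-3 + q) - 22) = 1*(-22 + √(-3 + q)) = -22 + √(-3 + q))
(c(-316) - 4699309)*(-3706414 + 4108598) = ((-22 + √(-3 - 316)) - 4699309)*(-3706414 + 4108598) = ((-22 + √(-319)) - 4699309)*402184 = ((-22 + I*√319) - 4699309)*402184 = (-4699331 + I*√319)*402184 = -1889995738904 + 402184*I*√319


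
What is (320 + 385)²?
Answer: 497025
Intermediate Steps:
(320 + 385)² = 705² = 497025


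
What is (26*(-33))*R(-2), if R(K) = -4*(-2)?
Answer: -6864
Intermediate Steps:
R(K) = 8
(26*(-33))*R(-2) = (26*(-33))*8 = -858*8 = -6864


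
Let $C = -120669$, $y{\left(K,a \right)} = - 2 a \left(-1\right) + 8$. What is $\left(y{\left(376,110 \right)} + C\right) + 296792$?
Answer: $176351$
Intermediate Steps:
$y{\left(K,a \right)} = 8 + 2 a$ ($y{\left(K,a \right)} = - 2 \left(- a\right) + 8 = 2 a + 8 = 8 + 2 a$)
$\left(y{\left(376,110 \right)} + C\right) + 296792 = \left(\left(8 + 2 \cdot 110\right) - 120669\right) + 296792 = \left(\left(8 + 220\right) - 120669\right) + 296792 = \left(228 - 120669\right) + 296792 = -120441 + 296792 = 176351$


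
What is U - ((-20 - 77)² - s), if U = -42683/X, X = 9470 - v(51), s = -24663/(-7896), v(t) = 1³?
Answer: -234529433879/24922408 ≈ -9410.4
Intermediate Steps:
v(t) = 1
s = 8221/2632 (s = -24663*(-1/7896) = 8221/2632 ≈ 3.1235)
X = 9469 (X = 9470 - 1*1 = 9470 - 1 = 9469)
U = -42683/9469 ≈ -4.5077
U - ((-20 - 77)² - s) = -42683/9469 - ((-20 - 77)² - 1*8221/2632) = -42683/9469 - ((-97)² - 8221/2632) = -42683/9469 - (9409 - 8221/2632) = -42683/9469 - 1*24756267/2632 = -42683/9469 - 24756267/2632 = -234529433879/24922408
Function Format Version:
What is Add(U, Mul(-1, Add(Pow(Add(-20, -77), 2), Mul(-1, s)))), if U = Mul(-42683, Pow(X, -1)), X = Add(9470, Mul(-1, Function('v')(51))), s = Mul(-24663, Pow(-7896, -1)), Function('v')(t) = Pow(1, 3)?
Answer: Rational(-234529433879, 24922408) ≈ -9410.4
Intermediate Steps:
Function('v')(t) = 1
s = Rational(8221, 2632) (s = Mul(-24663, Rational(-1, 7896)) = Rational(8221, 2632) ≈ 3.1235)
X = 9469 (X = Add(9470, Mul(-1, 1)) = Add(9470, -1) = 9469)
U = Rational(-42683, 9469) (U = Mul(-42683, Pow(9469, -1)) = Mul(-42683, Rational(1, 9469)) = Rational(-42683, 9469) ≈ -4.5077)
Add(U, Mul(-1, Add(Pow(Add(-20, -77), 2), Mul(-1, s)))) = Add(Rational(-42683, 9469), Mul(-1, Add(Pow(Add(-20, -77), 2), Mul(-1, Rational(8221, 2632))))) = Add(Rational(-42683, 9469), Mul(-1, Add(Pow(-97, 2), Rational(-8221, 2632)))) = Add(Rational(-42683, 9469), Mul(-1, Add(9409, Rational(-8221, 2632)))) = Add(Rational(-42683, 9469), Mul(-1, Rational(24756267, 2632))) = Add(Rational(-42683, 9469), Rational(-24756267, 2632)) = Rational(-234529433879, 24922408)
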